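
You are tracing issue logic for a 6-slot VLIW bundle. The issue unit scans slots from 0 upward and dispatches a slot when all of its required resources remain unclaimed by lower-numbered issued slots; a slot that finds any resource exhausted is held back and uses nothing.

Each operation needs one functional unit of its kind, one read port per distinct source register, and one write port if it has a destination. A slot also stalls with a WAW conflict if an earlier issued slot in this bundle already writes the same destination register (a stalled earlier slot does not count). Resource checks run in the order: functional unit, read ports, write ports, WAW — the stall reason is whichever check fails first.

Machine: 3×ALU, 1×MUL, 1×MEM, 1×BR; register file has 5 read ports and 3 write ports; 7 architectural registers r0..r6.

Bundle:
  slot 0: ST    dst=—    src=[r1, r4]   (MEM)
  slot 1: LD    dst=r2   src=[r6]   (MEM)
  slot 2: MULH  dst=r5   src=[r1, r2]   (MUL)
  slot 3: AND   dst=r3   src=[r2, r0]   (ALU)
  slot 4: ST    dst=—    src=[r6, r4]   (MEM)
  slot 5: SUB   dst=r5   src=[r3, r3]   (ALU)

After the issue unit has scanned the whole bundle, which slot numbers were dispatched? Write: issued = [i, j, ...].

#0 MEM src=r1,r4 dispatched  <A:3 Mu:1 Ld:0 B:1 rd:3 wr:3>
#1 MEM src=r6 held:FU  <A:3 Mu:1 Ld:0 B:1 rd:3 wr:3>
#2 MUL src=r1,r2 dispatched  <A:3 Mu:0 Ld:0 B:1 rd:1 wr:2>
#3 ALU src=r2,r0 held:RD_PORT  <A:3 Mu:0 Ld:0 B:1 rd:1 wr:2>
#4 MEM src=r6,r4 held:FU  <A:3 Mu:0 Ld:0 B:1 rd:1 wr:2>
#5 ALU src=r3,r3 held:WAW  <A:3 Mu:0 Ld:0 B:1 rd:1 wr:2>

issued = [0, 2]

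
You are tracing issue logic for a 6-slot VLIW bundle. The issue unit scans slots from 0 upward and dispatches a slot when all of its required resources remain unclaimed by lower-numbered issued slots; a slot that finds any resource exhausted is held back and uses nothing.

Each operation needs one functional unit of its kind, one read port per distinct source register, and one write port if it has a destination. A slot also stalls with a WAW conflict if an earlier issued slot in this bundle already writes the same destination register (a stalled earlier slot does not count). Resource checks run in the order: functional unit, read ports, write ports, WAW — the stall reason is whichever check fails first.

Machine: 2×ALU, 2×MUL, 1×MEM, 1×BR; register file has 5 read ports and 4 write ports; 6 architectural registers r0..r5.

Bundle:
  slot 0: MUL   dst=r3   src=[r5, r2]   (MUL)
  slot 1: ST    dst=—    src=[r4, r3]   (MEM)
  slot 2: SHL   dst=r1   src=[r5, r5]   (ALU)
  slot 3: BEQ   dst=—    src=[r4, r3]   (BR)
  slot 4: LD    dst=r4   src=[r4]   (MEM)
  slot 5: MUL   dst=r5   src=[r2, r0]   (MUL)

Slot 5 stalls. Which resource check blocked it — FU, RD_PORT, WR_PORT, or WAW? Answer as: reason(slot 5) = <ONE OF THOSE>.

slot 0 (MUL): ISSUE — free A2,Mu1,Ld1,B1 rp3 wp3
slot 1 (MEM): ISSUE — free A2,Mu1,Ld0,B1 rp1 wp3
slot 2 (ALU): ISSUE — free A1,Mu1,Ld0,B1 rp0 wp2
slot 3 (BR): stall RD_PORT — free A1,Mu1,Ld0,B1 rp0 wp2
slot 4 (MEM): stall FU — free A1,Mu1,Ld0,B1 rp0 wp2
slot 5 (MUL): stall RD_PORT — free A1,Mu1,Ld0,B1 rp0 wp2

reason(slot 5) = RD_PORT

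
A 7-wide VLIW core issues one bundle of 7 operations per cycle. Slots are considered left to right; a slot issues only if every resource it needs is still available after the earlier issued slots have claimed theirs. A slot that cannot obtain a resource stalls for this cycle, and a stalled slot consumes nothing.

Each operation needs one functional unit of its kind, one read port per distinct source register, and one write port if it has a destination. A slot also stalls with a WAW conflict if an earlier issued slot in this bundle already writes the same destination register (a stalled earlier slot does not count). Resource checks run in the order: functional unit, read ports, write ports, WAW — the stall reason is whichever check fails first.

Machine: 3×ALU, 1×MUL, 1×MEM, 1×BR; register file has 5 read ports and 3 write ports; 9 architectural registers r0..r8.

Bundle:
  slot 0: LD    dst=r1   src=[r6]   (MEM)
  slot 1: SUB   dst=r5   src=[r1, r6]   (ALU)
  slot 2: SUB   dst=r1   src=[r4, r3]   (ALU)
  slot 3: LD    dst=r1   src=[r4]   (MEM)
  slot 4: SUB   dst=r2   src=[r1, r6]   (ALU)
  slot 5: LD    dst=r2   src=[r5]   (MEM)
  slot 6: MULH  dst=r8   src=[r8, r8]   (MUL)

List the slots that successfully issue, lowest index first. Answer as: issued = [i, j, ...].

  0. MEM→r1 ⇒ go  {3A/1Mu/0Ld/1B | 4r 2w}
  1. ALU→r5 ⇒ go  {2A/1Mu/0Ld/1B | 2r 1w}
  2. ALU→r1 ⇒ no(WAW)  {2A/1Mu/0Ld/1B | 2r 1w}
  3. MEM→r1 ⇒ no(FU)  {2A/1Mu/0Ld/1B | 2r 1w}
  4. ALU→r2 ⇒ go  {1A/1Mu/0Ld/1B | 0r 0w}
  5. MEM→r2 ⇒ no(FU)  {1A/1Mu/0Ld/1B | 0r 0w}
  6. MUL→r8 ⇒ no(RD_PORT)  {1A/1Mu/0Ld/1B | 0r 0w}

issued = [0, 1, 4]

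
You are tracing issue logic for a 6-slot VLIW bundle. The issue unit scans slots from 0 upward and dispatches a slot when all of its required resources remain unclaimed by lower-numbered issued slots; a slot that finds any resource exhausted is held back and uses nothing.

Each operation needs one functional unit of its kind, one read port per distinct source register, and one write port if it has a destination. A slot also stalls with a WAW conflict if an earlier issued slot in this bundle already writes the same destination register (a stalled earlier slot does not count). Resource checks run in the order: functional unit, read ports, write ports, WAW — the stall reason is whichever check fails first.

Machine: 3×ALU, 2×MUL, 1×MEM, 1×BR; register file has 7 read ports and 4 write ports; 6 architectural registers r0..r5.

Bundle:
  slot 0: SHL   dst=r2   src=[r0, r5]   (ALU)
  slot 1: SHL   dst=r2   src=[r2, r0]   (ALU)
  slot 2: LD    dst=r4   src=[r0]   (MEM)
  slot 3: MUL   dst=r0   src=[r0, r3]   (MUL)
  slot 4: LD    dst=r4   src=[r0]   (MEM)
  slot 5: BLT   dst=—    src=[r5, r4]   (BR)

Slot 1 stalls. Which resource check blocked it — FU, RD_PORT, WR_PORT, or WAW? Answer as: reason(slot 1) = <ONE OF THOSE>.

reason(slot 1) = WAW

  0. ALU→r2 ⇒ go  {2A/2Mu/1Ld/1B | 5r 3w}
  1. ALU→r2 ⇒ no(WAW)  {2A/2Mu/1Ld/1B | 5r 3w}
  2. MEM→r4 ⇒ go  {2A/2Mu/0Ld/1B | 4r 2w}
  3. MUL→r0 ⇒ go  {2A/1Mu/0Ld/1B | 2r 1w}
  4. MEM→r4 ⇒ no(FU)  {2A/1Mu/0Ld/1B | 2r 1w}
  5. BR ⇒ go  {2A/1Mu/0Ld/0B | 0r 1w}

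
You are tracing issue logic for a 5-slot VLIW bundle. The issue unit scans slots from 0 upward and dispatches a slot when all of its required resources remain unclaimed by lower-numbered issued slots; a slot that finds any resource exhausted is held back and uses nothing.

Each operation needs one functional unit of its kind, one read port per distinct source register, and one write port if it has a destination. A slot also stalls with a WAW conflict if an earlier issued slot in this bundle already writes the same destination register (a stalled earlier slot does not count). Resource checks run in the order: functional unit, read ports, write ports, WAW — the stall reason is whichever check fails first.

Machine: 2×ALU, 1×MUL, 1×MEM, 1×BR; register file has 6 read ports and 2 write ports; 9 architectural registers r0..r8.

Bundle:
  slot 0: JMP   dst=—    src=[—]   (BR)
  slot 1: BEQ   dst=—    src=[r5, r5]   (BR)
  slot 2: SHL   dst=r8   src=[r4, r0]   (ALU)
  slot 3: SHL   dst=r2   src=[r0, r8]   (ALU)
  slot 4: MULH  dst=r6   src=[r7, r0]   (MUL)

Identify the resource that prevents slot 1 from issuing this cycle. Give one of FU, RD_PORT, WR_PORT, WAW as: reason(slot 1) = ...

(0) want 1×BR +0rd +0wr — yes → AL2|MU1|ME1|BR0|rd6|wr2
(1) want 1×BR +1rd +0wr — FU → AL2|MU1|ME1|BR0|rd6|wr2
(2) want 1×ALU +2rd +1wr — yes → AL1|MU1|ME1|BR0|rd4|wr1
(3) want 1×ALU +2rd +1wr — yes → AL0|MU1|ME1|BR0|rd2|wr0
(4) want 1×MUL +2rd +1wr — WR_PORT → AL0|MU1|ME1|BR0|rd2|wr0

reason(slot 1) = FU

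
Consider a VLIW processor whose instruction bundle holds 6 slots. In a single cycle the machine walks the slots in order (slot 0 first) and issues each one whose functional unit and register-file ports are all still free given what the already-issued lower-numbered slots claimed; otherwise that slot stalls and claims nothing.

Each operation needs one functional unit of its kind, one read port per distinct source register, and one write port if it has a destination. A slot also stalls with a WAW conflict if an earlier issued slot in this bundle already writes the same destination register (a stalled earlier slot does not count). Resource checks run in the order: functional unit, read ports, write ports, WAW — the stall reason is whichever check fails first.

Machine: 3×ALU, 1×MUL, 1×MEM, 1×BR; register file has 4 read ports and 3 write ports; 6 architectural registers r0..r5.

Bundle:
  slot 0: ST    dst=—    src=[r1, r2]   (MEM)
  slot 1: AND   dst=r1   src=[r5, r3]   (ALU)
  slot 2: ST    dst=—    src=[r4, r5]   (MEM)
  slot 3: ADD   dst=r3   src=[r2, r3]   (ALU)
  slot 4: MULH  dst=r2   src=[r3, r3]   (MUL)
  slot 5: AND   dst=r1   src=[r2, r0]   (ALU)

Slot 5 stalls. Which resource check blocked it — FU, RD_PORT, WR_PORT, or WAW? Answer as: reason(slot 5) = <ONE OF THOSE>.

  0. MEM ⇒ go  {3A/1Mu/0Ld/1B | 2r 3w}
  1. ALU→r1 ⇒ go  {2A/1Mu/0Ld/1B | 0r 2w}
  2. MEM ⇒ no(FU)  {2A/1Mu/0Ld/1B | 0r 2w}
  3. ALU→r3 ⇒ no(RD_PORT)  {2A/1Mu/0Ld/1B | 0r 2w}
  4. MUL→r2 ⇒ no(RD_PORT)  {2A/1Mu/0Ld/1B | 0r 2w}
  5. ALU→r1 ⇒ no(RD_PORT)  {2A/1Mu/0Ld/1B | 0r 2w}

reason(slot 5) = RD_PORT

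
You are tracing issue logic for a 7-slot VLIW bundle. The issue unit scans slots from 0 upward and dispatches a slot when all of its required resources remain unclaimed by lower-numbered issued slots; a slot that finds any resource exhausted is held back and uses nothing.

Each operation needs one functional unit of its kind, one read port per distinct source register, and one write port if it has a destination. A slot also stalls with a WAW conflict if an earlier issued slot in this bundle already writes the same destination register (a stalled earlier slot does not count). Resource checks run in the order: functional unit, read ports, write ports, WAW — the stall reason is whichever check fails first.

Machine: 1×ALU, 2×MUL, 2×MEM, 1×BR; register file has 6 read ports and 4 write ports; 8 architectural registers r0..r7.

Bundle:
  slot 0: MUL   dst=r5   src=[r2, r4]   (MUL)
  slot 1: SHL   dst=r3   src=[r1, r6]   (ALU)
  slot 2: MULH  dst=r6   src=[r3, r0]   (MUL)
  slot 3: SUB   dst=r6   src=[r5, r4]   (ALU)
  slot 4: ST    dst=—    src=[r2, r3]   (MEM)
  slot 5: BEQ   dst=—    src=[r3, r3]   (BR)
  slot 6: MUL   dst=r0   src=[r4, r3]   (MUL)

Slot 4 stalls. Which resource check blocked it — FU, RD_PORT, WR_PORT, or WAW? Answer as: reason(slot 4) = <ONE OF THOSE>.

(0) want 1×MUL +2rd +1wr — yes → AL1|MU1|ME2|BR1|rd4|wr3
(1) want 1×ALU +2rd +1wr — yes → AL0|MU1|ME2|BR1|rd2|wr2
(2) want 1×MUL +2rd +1wr — yes → AL0|MU0|ME2|BR1|rd0|wr1
(3) want 1×ALU +2rd +1wr — FU → AL0|MU0|ME2|BR1|rd0|wr1
(4) want 1×MEM +2rd +0wr — RD_PORT → AL0|MU0|ME2|BR1|rd0|wr1
(5) want 1×BR +1rd +0wr — RD_PORT → AL0|MU0|ME2|BR1|rd0|wr1
(6) want 1×MUL +2rd +1wr — FU → AL0|MU0|ME2|BR1|rd0|wr1

reason(slot 4) = RD_PORT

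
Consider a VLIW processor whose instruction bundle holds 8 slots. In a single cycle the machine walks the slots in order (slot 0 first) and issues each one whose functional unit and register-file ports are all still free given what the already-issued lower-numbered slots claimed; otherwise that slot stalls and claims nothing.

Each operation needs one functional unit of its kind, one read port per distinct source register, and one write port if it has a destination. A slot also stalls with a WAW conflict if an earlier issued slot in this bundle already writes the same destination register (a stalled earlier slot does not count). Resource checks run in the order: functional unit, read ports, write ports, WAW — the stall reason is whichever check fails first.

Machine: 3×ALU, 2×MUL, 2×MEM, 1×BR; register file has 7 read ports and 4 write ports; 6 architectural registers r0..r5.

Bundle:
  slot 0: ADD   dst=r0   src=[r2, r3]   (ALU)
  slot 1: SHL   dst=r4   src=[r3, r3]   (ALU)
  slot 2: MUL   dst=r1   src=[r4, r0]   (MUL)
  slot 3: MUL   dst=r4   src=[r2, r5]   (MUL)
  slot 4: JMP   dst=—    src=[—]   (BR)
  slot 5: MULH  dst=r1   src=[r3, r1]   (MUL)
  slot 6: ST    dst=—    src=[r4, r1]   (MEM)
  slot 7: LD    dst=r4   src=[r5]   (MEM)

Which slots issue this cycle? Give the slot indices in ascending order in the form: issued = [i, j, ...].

#0 ALU src=r2,r3 dispatched  <A:2 Mu:2 Ld:2 B:1 rd:5 wr:3>
#1 ALU src=r3,r3 dispatched  <A:1 Mu:2 Ld:2 B:1 rd:4 wr:2>
#2 MUL src=r4,r0 dispatched  <A:1 Mu:1 Ld:2 B:1 rd:2 wr:1>
#3 MUL src=r2,r5 held:WAW  <A:1 Mu:1 Ld:2 B:1 rd:2 wr:1>
#4 BR src=- dispatched  <A:1 Mu:1 Ld:2 B:0 rd:2 wr:1>
#5 MUL src=r3,r1 held:WAW  <A:1 Mu:1 Ld:2 B:0 rd:2 wr:1>
#6 MEM src=r4,r1 dispatched  <A:1 Mu:1 Ld:1 B:0 rd:0 wr:1>
#7 MEM src=r5 held:RD_PORT  <A:1 Mu:1 Ld:1 B:0 rd:0 wr:1>

issued = [0, 1, 2, 4, 6]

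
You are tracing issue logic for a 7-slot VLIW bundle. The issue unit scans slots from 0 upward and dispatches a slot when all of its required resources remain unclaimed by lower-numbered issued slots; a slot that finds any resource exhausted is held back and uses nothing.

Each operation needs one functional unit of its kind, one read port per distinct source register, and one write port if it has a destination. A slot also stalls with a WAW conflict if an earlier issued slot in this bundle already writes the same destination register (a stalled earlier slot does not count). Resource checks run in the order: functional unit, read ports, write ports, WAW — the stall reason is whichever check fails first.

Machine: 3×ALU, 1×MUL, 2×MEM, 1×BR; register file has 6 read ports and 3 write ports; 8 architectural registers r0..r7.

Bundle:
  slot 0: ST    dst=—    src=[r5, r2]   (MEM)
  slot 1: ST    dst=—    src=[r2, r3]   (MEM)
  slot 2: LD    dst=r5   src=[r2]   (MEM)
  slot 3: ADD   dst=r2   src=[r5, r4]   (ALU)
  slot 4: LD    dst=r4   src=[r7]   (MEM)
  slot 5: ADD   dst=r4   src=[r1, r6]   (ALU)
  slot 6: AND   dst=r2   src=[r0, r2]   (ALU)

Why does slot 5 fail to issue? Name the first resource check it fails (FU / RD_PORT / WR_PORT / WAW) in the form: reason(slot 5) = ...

reason(slot 5) = RD_PORT

#0 MEM src=r5,r2 dispatched  <A:3 Mu:1 Ld:1 B:1 rd:4 wr:3>
#1 MEM src=r2,r3 dispatched  <A:3 Mu:1 Ld:0 B:1 rd:2 wr:3>
#2 MEM src=r2 held:FU  <A:3 Mu:1 Ld:0 B:1 rd:2 wr:3>
#3 ALU src=r5,r4 dispatched  <A:2 Mu:1 Ld:0 B:1 rd:0 wr:2>
#4 MEM src=r7 held:FU  <A:2 Mu:1 Ld:0 B:1 rd:0 wr:2>
#5 ALU src=r1,r6 held:RD_PORT  <A:2 Mu:1 Ld:0 B:1 rd:0 wr:2>
#6 ALU src=r0,r2 held:RD_PORT  <A:2 Mu:1 Ld:0 B:1 rd:0 wr:2>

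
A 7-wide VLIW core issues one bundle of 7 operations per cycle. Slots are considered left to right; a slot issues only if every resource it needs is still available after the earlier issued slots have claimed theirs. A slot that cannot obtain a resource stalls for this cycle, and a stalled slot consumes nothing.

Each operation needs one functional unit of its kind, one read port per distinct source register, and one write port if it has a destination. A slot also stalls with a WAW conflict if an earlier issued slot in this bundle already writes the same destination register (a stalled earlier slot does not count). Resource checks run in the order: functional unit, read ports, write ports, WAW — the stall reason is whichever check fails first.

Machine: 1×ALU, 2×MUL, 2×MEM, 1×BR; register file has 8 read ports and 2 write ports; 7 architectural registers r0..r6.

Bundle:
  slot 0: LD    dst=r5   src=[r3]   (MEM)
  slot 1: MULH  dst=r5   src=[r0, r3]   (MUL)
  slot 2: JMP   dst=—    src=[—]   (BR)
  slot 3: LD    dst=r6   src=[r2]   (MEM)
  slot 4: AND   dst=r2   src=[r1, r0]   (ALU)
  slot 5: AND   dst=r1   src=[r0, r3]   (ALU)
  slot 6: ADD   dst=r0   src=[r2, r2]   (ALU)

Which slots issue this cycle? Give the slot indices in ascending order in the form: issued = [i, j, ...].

issued = [0, 2, 3]

slot 0 (MEM): ISSUE — free A1,Mu2,Ld1,B1 rp7 wp1
slot 1 (MUL): stall WAW — free A1,Mu2,Ld1,B1 rp7 wp1
slot 2 (BR): ISSUE — free A1,Mu2,Ld1,B0 rp7 wp1
slot 3 (MEM): ISSUE — free A1,Mu2,Ld0,B0 rp6 wp0
slot 4 (ALU): stall WR_PORT — free A1,Mu2,Ld0,B0 rp6 wp0
slot 5 (ALU): stall WR_PORT — free A1,Mu2,Ld0,B0 rp6 wp0
slot 6 (ALU): stall WR_PORT — free A1,Mu2,Ld0,B0 rp6 wp0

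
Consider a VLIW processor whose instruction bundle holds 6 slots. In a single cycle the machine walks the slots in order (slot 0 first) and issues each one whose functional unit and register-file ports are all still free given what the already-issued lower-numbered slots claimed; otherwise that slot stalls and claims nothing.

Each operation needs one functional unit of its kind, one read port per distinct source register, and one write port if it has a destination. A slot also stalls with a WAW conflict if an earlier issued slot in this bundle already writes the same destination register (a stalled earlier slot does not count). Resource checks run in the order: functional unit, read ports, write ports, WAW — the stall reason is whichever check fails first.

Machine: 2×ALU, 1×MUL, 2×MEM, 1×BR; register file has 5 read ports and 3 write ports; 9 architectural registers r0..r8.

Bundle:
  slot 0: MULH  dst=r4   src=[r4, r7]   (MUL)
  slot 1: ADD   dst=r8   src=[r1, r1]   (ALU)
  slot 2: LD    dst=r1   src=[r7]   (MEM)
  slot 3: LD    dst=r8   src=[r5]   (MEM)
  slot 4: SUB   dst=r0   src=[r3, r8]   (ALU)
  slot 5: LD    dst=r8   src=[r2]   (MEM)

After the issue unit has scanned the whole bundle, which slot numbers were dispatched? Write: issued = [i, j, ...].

#0 MUL src=r4,r7 dispatched  <A:2 Mu:0 Ld:2 B:1 rd:3 wr:2>
#1 ALU src=r1,r1 dispatched  <A:1 Mu:0 Ld:2 B:1 rd:2 wr:1>
#2 MEM src=r7 dispatched  <A:1 Mu:0 Ld:1 B:1 rd:1 wr:0>
#3 MEM src=r5 held:WR_PORT  <A:1 Mu:0 Ld:1 B:1 rd:1 wr:0>
#4 ALU src=r3,r8 held:RD_PORT  <A:1 Mu:0 Ld:1 B:1 rd:1 wr:0>
#5 MEM src=r2 held:WR_PORT  <A:1 Mu:0 Ld:1 B:1 rd:1 wr:0>

issued = [0, 1, 2]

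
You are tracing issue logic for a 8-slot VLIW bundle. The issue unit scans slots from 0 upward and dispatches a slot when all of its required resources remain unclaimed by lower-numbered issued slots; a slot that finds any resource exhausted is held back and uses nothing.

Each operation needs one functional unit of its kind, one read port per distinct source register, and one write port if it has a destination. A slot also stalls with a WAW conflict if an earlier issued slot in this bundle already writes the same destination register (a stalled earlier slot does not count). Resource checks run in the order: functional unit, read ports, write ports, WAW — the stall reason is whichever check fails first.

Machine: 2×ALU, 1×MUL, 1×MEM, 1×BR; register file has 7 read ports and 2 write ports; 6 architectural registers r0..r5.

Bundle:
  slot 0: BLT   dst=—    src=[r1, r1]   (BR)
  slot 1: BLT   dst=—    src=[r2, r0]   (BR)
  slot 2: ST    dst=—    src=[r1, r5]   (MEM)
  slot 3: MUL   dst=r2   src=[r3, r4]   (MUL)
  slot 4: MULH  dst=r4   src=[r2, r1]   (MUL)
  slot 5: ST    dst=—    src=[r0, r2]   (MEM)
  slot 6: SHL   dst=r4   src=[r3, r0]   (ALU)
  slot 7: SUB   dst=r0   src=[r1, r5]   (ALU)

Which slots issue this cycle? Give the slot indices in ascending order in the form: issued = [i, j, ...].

issued = [0, 2, 3, 6]

slot 0 (BR): ISSUE — free A2,Mu1,Ld1,B0 rp6 wp2
slot 1 (BR): stall FU — free A2,Mu1,Ld1,B0 rp6 wp2
slot 2 (MEM): ISSUE — free A2,Mu1,Ld0,B0 rp4 wp2
slot 3 (MUL): ISSUE — free A2,Mu0,Ld0,B0 rp2 wp1
slot 4 (MUL): stall FU — free A2,Mu0,Ld0,B0 rp2 wp1
slot 5 (MEM): stall FU — free A2,Mu0,Ld0,B0 rp2 wp1
slot 6 (ALU): ISSUE — free A1,Mu0,Ld0,B0 rp0 wp0
slot 7 (ALU): stall RD_PORT — free A1,Mu0,Ld0,B0 rp0 wp0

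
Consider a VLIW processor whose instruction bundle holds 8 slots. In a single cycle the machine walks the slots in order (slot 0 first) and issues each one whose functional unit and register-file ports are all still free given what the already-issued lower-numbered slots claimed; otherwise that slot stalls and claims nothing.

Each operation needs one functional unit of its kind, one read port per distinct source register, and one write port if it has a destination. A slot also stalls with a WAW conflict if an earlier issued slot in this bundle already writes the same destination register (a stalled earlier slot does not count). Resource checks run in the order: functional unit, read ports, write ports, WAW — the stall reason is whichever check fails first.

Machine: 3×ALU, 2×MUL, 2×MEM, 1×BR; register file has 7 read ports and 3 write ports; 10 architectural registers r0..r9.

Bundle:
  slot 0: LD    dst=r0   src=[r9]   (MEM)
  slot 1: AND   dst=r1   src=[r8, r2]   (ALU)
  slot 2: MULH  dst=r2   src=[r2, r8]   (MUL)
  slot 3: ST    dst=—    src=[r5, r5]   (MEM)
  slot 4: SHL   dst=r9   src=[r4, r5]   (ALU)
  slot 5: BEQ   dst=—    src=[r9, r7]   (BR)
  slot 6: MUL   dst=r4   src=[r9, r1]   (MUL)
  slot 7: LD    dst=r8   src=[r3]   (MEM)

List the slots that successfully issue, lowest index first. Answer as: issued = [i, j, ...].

issued = [0, 1, 2, 3]

slot 0 (MEM): ISSUE — free A3,Mu2,Ld1,B1 rp6 wp2
slot 1 (ALU): ISSUE — free A2,Mu2,Ld1,B1 rp4 wp1
slot 2 (MUL): ISSUE — free A2,Mu1,Ld1,B1 rp2 wp0
slot 3 (MEM): ISSUE — free A2,Mu1,Ld0,B1 rp1 wp0
slot 4 (ALU): stall RD_PORT — free A2,Mu1,Ld0,B1 rp1 wp0
slot 5 (BR): stall RD_PORT — free A2,Mu1,Ld0,B1 rp1 wp0
slot 6 (MUL): stall RD_PORT — free A2,Mu1,Ld0,B1 rp1 wp0
slot 7 (MEM): stall FU — free A2,Mu1,Ld0,B1 rp1 wp0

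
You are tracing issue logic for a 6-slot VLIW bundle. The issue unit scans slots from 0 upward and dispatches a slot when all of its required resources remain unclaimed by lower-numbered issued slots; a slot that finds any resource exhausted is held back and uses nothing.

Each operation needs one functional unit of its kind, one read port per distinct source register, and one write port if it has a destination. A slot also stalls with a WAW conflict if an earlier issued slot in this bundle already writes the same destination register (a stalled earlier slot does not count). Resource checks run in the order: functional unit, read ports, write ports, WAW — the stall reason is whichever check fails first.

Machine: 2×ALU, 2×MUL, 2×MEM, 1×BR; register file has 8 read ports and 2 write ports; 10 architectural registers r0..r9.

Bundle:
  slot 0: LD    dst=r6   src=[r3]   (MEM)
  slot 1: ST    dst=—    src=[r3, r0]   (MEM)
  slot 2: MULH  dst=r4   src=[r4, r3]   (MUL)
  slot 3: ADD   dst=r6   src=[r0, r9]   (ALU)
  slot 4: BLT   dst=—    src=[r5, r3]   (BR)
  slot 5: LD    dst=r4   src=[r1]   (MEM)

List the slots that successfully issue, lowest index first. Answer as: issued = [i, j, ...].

[0] MEM needs rd=1 wr=1: ok; after: ALU=2 MUL=2 MEM=1 BR=1, R=7, W=1
[1] MEM needs rd=2 wr=0: ok; after: ALU=2 MUL=2 MEM=0 BR=1, R=5, W=1
[2] MUL needs rd=2 wr=1: ok; after: ALU=2 MUL=1 MEM=0 BR=1, R=3, W=0
[3] ALU needs rd=2 wr=1: WR_PORT; after: ALU=2 MUL=1 MEM=0 BR=1, R=3, W=0
[4] BR needs rd=2 wr=0: ok; after: ALU=2 MUL=1 MEM=0 BR=0, R=1, W=0
[5] MEM needs rd=1 wr=1: FU; after: ALU=2 MUL=1 MEM=0 BR=0, R=1, W=0

issued = [0, 1, 2, 4]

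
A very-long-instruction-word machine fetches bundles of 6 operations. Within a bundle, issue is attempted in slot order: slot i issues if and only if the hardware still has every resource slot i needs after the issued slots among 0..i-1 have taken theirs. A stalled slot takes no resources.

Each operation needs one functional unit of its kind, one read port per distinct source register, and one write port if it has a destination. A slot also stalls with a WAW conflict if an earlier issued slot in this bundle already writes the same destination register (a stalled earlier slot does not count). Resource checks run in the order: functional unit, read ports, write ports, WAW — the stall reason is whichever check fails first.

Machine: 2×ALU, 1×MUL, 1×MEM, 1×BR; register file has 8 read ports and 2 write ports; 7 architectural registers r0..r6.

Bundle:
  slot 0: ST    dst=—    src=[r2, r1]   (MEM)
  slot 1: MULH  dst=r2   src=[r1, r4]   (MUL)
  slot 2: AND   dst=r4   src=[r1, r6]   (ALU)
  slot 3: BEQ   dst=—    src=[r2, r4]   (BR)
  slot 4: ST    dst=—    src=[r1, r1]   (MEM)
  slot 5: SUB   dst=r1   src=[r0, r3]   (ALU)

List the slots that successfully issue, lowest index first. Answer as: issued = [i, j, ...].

issued = [0, 1, 2, 3]

  0. MEM ⇒ go  {2A/1Mu/0Ld/1B | 6r 2w}
  1. MUL→r2 ⇒ go  {2A/0Mu/0Ld/1B | 4r 1w}
  2. ALU→r4 ⇒ go  {1A/0Mu/0Ld/1B | 2r 0w}
  3. BR ⇒ go  {1A/0Mu/0Ld/0B | 0r 0w}
  4. MEM ⇒ no(FU)  {1A/0Mu/0Ld/0B | 0r 0w}
  5. ALU→r1 ⇒ no(RD_PORT)  {1A/0Mu/0Ld/0B | 0r 0w}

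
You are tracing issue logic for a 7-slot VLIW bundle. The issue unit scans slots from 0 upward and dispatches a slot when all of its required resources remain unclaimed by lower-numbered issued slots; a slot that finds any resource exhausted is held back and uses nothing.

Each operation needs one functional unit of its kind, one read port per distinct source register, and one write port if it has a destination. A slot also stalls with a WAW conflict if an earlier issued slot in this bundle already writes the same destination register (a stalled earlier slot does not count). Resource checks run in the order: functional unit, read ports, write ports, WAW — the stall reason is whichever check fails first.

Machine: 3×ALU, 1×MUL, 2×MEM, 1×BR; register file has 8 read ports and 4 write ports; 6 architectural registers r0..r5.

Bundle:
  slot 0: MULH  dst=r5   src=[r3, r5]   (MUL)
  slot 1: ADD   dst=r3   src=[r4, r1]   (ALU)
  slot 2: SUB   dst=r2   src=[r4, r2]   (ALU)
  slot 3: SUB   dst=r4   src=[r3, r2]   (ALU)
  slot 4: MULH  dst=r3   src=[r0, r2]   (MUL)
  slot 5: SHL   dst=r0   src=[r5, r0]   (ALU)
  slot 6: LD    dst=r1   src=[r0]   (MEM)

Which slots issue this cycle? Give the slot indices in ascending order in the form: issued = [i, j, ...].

[0] MUL needs rd=2 wr=1: ok; after: ALU=3 MUL=0 MEM=2 BR=1, R=6, W=3
[1] ALU needs rd=2 wr=1: ok; after: ALU=2 MUL=0 MEM=2 BR=1, R=4, W=2
[2] ALU needs rd=2 wr=1: ok; after: ALU=1 MUL=0 MEM=2 BR=1, R=2, W=1
[3] ALU needs rd=2 wr=1: ok; after: ALU=0 MUL=0 MEM=2 BR=1, R=0, W=0
[4] MUL needs rd=2 wr=1: FU; after: ALU=0 MUL=0 MEM=2 BR=1, R=0, W=0
[5] ALU needs rd=2 wr=1: FU; after: ALU=0 MUL=0 MEM=2 BR=1, R=0, W=0
[6] MEM needs rd=1 wr=1: RD_PORT; after: ALU=0 MUL=0 MEM=2 BR=1, R=0, W=0

issued = [0, 1, 2, 3]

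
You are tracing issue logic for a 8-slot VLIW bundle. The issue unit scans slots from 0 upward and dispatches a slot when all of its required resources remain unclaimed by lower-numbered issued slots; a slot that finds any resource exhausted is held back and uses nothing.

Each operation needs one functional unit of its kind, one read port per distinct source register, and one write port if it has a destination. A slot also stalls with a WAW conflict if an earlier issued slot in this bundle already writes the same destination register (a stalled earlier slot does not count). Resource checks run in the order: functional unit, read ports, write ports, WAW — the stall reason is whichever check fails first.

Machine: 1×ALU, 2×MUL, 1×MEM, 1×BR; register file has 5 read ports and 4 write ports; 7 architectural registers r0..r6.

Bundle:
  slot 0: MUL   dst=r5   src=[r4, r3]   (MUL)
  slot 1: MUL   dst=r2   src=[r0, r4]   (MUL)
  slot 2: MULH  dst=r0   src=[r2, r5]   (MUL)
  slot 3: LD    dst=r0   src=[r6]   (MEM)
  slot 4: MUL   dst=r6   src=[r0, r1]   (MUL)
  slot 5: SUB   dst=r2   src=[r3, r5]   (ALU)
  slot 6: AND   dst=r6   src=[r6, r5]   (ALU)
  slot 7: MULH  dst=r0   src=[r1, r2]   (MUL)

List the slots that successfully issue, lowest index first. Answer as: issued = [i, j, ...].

  0. MUL→r5 ⇒ go  {1A/1Mu/1Ld/1B | 3r 3w}
  1. MUL→r2 ⇒ go  {1A/0Mu/1Ld/1B | 1r 2w}
  2. MUL→r0 ⇒ no(FU)  {1A/0Mu/1Ld/1B | 1r 2w}
  3. MEM→r0 ⇒ go  {1A/0Mu/0Ld/1B | 0r 1w}
  4. MUL→r6 ⇒ no(FU)  {1A/0Mu/0Ld/1B | 0r 1w}
  5. ALU→r2 ⇒ no(RD_PORT)  {1A/0Mu/0Ld/1B | 0r 1w}
  6. ALU→r6 ⇒ no(RD_PORT)  {1A/0Mu/0Ld/1B | 0r 1w}
  7. MUL→r0 ⇒ no(FU)  {1A/0Mu/0Ld/1B | 0r 1w}

issued = [0, 1, 3]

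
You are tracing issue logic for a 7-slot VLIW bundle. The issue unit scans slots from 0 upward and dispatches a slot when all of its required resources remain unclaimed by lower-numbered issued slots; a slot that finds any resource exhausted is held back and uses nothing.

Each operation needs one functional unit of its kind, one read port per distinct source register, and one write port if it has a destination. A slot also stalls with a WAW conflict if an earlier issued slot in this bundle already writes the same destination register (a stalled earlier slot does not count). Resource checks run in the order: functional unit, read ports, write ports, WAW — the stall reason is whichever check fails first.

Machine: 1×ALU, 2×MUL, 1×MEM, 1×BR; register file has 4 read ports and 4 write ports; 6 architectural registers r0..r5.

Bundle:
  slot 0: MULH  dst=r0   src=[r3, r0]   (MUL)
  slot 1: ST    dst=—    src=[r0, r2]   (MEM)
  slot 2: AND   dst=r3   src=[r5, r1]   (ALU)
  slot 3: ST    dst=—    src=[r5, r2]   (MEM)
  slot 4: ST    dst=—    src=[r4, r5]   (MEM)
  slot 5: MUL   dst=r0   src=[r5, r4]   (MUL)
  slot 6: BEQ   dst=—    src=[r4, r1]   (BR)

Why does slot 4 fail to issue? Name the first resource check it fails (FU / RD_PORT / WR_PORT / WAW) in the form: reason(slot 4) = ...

reason(slot 4) = FU

(0) want 1×MUL +2rd +1wr — yes → AL1|MU1|ME1|BR1|rd2|wr3
(1) want 1×MEM +2rd +0wr — yes → AL1|MU1|ME0|BR1|rd0|wr3
(2) want 1×ALU +2rd +1wr — RD_PORT → AL1|MU1|ME0|BR1|rd0|wr3
(3) want 1×MEM +2rd +0wr — FU → AL1|MU1|ME0|BR1|rd0|wr3
(4) want 1×MEM +2rd +0wr — FU → AL1|MU1|ME0|BR1|rd0|wr3
(5) want 1×MUL +2rd +1wr — RD_PORT → AL1|MU1|ME0|BR1|rd0|wr3
(6) want 1×BR +2rd +0wr — RD_PORT → AL1|MU1|ME0|BR1|rd0|wr3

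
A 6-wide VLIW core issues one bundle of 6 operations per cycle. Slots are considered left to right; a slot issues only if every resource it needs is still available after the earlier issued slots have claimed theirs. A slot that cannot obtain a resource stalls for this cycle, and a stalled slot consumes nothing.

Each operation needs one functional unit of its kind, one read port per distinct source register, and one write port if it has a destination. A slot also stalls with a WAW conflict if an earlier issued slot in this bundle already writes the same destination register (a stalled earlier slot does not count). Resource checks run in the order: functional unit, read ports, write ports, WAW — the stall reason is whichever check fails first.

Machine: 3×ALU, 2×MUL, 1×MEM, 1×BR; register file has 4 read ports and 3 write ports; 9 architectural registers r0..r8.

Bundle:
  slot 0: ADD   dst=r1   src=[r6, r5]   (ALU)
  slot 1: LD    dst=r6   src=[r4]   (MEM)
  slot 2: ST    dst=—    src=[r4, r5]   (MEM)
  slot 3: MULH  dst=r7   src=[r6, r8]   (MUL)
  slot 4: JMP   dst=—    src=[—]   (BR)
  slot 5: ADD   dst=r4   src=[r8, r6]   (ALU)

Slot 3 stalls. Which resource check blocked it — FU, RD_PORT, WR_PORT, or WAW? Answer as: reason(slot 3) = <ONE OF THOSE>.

reason(slot 3) = RD_PORT

  0. ALU→r1 ⇒ go  {2A/2Mu/1Ld/1B | 2r 2w}
  1. MEM→r6 ⇒ go  {2A/2Mu/0Ld/1B | 1r 1w}
  2. MEM ⇒ no(FU)  {2A/2Mu/0Ld/1B | 1r 1w}
  3. MUL→r7 ⇒ no(RD_PORT)  {2A/2Mu/0Ld/1B | 1r 1w}
  4. BR ⇒ go  {2A/2Mu/0Ld/0B | 1r 1w}
  5. ALU→r4 ⇒ no(RD_PORT)  {2A/2Mu/0Ld/0B | 1r 1w}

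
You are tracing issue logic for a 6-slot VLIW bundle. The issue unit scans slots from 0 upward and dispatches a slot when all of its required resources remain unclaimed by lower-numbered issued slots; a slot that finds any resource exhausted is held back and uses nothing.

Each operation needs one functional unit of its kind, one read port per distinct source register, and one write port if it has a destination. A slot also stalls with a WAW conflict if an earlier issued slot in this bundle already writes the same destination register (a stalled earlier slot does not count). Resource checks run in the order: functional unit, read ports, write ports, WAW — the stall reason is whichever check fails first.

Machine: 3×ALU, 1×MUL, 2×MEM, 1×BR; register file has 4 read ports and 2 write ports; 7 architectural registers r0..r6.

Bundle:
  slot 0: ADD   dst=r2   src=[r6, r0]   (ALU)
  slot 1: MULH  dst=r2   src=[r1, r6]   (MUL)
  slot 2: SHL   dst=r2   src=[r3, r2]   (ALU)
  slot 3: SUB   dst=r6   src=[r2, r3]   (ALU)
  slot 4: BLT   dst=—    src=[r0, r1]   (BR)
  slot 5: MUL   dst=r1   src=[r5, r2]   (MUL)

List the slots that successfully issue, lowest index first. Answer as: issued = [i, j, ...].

#0 ALU src=r6,r0 dispatched  <A:2 Mu:1 Ld:2 B:1 rd:2 wr:1>
#1 MUL src=r1,r6 held:WAW  <A:2 Mu:1 Ld:2 B:1 rd:2 wr:1>
#2 ALU src=r3,r2 held:WAW  <A:2 Mu:1 Ld:2 B:1 rd:2 wr:1>
#3 ALU src=r2,r3 dispatched  <A:1 Mu:1 Ld:2 B:1 rd:0 wr:0>
#4 BR src=r0,r1 held:RD_PORT  <A:1 Mu:1 Ld:2 B:1 rd:0 wr:0>
#5 MUL src=r5,r2 held:RD_PORT  <A:1 Mu:1 Ld:2 B:1 rd:0 wr:0>

issued = [0, 3]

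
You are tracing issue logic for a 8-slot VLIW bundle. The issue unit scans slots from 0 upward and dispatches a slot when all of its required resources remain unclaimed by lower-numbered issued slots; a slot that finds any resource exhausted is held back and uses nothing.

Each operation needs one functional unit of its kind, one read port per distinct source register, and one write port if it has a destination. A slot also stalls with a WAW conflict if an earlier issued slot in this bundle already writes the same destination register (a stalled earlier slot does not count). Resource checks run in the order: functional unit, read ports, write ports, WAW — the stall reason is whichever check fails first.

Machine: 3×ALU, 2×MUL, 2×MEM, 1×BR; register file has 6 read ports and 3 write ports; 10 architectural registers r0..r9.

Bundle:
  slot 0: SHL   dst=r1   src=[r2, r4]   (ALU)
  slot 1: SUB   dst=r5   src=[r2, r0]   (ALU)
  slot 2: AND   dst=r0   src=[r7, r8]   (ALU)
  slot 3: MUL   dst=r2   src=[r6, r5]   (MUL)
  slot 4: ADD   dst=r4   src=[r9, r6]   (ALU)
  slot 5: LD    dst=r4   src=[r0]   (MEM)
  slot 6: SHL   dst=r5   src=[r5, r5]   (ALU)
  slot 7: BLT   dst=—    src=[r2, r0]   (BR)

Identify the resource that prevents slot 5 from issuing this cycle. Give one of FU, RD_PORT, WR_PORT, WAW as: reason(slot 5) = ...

reason(slot 5) = RD_PORT

  0. ALU→r1 ⇒ go  {2A/2Mu/2Ld/1B | 4r 2w}
  1. ALU→r5 ⇒ go  {1A/2Mu/2Ld/1B | 2r 1w}
  2. ALU→r0 ⇒ go  {0A/2Mu/2Ld/1B | 0r 0w}
  3. MUL→r2 ⇒ no(RD_PORT)  {0A/2Mu/2Ld/1B | 0r 0w}
  4. ALU→r4 ⇒ no(FU)  {0A/2Mu/2Ld/1B | 0r 0w}
  5. MEM→r4 ⇒ no(RD_PORT)  {0A/2Mu/2Ld/1B | 0r 0w}
  6. ALU→r5 ⇒ no(FU)  {0A/2Mu/2Ld/1B | 0r 0w}
  7. BR ⇒ no(RD_PORT)  {0A/2Mu/2Ld/1B | 0r 0w}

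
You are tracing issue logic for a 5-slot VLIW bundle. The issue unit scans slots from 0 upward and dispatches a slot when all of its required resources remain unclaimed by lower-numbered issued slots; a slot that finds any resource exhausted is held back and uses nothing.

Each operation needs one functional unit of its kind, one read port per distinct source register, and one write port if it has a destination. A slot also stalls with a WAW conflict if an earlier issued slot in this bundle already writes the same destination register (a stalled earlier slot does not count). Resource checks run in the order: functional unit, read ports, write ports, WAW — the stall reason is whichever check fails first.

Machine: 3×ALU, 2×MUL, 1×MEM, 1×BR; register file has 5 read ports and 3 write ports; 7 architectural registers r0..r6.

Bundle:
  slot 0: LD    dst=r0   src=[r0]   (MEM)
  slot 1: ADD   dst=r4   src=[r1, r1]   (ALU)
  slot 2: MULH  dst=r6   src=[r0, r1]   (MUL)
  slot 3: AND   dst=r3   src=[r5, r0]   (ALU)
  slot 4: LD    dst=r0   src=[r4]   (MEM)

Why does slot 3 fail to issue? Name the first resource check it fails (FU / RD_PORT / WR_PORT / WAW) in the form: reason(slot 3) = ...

reason(slot 3) = RD_PORT

slot 0 (MEM): ISSUE — free A3,Mu2,Ld0,B1 rp4 wp2
slot 1 (ALU): ISSUE — free A2,Mu2,Ld0,B1 rp3 wp1
slot 2 (MUL): ISSUE — free A2,Mu1,Ld0,B1 rp1 wp0
slot 3 (ALU): stall RD_PORT — free A2,Mu1,Ld0,B1 rp1 wp0
slot 4 (MEM): stall FU — free A2,Mu1,Ld0,B1 rp1 wp0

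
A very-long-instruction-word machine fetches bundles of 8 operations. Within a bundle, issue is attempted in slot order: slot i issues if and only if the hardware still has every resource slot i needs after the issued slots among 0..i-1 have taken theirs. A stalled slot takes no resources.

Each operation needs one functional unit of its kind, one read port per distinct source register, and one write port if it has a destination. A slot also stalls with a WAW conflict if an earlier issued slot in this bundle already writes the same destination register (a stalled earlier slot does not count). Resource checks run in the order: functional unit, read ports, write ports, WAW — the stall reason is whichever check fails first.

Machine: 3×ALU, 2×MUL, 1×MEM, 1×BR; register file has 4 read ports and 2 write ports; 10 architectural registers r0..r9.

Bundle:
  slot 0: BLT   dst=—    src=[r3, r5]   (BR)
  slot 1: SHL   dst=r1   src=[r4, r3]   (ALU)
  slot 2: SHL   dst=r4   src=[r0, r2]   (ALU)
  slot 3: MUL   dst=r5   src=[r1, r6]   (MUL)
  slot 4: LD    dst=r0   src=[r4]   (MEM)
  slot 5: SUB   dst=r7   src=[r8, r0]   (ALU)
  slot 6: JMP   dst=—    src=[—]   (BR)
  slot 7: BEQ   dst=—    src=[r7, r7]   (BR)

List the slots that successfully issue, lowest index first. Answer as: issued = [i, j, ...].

  0. BR ⇒ go  {3A/2Mu/1Ld/0B | 2r 2w}
  1. ALU→r1 ⇒ go  {2A/2Mu/1Ld/0B | 0r 1w}
  2. ALU→r4 ⇒ no(RD_PORT)  {2A/2Mu/1Ld/0B | 0r 1w}
  3. MUL→r5 ⇒ no(RD_PORT)  {2A/2Mu/1Ld/0B | 0r 1w}
  4. MEM→r0 ⇒ no(RD_PORT)  {2A/2Mu/1Ld/0B | 0r 1w}
  5. ALU→r7 ⇒ no(RD_PORT)  {2A/2Mu/1Ld/0B | 0r 1w}
  6. BR ⇒ no(FU)  {2A/2Mu/1Ld/0B | 0r 1w}
  7. BR ⇒ no(FU)  {2A/2Mu/1Ld/0B | 0r 1w}

issued = [0, 1]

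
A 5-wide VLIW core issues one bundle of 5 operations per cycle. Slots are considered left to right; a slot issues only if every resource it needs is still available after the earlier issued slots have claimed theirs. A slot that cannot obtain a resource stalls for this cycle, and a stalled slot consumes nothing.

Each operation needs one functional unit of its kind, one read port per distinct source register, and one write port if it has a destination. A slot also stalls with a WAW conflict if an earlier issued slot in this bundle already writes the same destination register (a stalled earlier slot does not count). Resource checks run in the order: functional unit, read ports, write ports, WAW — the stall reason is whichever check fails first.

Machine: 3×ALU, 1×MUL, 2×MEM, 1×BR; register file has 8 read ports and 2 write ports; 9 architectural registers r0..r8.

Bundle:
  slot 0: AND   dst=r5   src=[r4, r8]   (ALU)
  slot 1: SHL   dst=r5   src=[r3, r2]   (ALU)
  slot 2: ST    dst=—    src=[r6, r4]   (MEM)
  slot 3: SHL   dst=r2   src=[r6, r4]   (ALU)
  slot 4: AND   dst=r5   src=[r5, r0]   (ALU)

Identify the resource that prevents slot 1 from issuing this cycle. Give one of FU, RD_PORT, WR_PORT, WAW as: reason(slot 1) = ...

reason(slot 1) = WAW

[0] ALU needs rd=2 wr=1: ok; after: ALU=2 MUL=1 MEM=2 BR=1, R=6, W=1
[1] ALU needs rd=2 wr=1: WAW; after: ALU=2 MUL=1 MEM=2 BR=1, R=6, W=1
[2] MEM needs rd=2 wr=0: ok; after: ALU=2 MUL=1 MEM=1 BR=1, R=4, W=1
[3] ALU needs rd=2 wr=1: ok; after: ALU=1 MUL=1 MEM=1 BR=1, R=2, W=0
[4] ALU needs rd=2 wr=1: WR_PORT; after: ALU=1 MUL=1 MEM=1 BR=1, R=2, W=0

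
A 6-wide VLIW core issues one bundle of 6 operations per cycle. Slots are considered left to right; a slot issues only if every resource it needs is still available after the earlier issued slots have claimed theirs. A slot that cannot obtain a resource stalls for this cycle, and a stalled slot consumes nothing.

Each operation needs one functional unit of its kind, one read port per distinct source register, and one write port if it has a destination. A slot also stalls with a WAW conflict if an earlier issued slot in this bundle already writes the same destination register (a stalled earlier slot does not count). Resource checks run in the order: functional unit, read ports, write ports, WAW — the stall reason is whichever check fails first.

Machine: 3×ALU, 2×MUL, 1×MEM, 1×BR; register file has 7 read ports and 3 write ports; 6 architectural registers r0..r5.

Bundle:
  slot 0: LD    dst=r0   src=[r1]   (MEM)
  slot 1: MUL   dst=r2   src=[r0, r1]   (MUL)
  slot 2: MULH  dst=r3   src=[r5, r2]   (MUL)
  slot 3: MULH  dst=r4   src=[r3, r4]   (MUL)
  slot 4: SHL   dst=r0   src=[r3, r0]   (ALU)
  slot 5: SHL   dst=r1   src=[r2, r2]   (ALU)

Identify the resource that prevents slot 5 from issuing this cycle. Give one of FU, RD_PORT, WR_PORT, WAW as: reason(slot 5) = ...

reason(slot 5) = WR_PORT

(0) want 1×MEM +1rd +1wr — yes → AL3|MU2|ME0|BR1|rd6|wr2
(1) want 1×MUL +2rd +1wr — yes → AL3|MU1|ME0|BR1|rd4|wr1
(2) want 1×MUL +2rd +1wr — yes → AL3|MU0|ME0|BR1|rd2|wr0
(3) want 1×MUL +2rd +1wr — FU → AL3|MU0|ME0|BR1|rd2|wr0
(4) want 1×ALU +2rd +1wr — WR_PORT → AL3|MU0|ME0|BR1|rd2|wr0
(5) want 1×ALU +1rd +1wr — WR_PORT → AL3|MU0|ME0|BR1|rd2|wr0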